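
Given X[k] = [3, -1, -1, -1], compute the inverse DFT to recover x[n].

x[n] = (1/4) Σ(k=0 to 3) X[k] · e^(2πikn/4)

Computing each x[n]:
x[0] = 0
x[1] = 1
x[2] = 1
x[3] = 1

x = [0, 1, 1, 1]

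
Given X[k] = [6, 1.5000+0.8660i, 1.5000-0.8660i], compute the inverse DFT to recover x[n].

x[n] = (1/3) Σ(k=0 to 2) X[k] · e^(2πikn/3)

Computing each x[n]:
x[0] = 3
x[1] = 1
x[2] = 2

x = [3, 1, 2]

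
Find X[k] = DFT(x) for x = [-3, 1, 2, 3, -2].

X[k] = Σ(n=0 to 4) x[n] · ω_5^(nk)
where ω_5 = e^(-2πi/5)

Computing each X[k]:
X[0] = 1
X[1] = -7.3541-2.2654i
X[2] = -0.6459-2.7144i
X[3] = -0.6459+2.7144i
X[4] = -7.3541+2.2654i

X = [1, -7.3541-2.2654i, -0.6459-2.7144i, -0.6459+2.7144i, -7.3541+2.2654i]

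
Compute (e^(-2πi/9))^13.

Since ω_9^9 = 1, powers reduce modulo 9.
13 mod 9 = 4
So ω_9^13 = ω_9^4 = e^(-2πi·4/9)

ω_9^13 = ω_9^4 = -0.9397-0.3420i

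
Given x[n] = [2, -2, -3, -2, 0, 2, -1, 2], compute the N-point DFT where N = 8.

X[k] = Σ(n=0 to 7) x[n] · ω_8^(nk)
where ω_8 = e^(-2πi/8)

Computing each X[k]:
X[0] = -2
X[1] = 2.0000+7.6569i
X[2] = 6
X[3] = 2.0000+3.6569i
X[4] = -2
X[5] = 2.0000-3.6569i
X[6] = 6
X[7] = 2.0000-7.6569i

X = [-2, 2.0000+7.6569i, 6, 2.0000+3.6569i, -2, 2.0000-3.6569i, 6, 2.0000-7.6569i]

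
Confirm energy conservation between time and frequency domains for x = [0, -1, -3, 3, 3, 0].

Time domain:
Σ|x[n]|² = |0|² + |-1|² + |-3|² + |3|² + |3|² + |0|² = 28.0000

Frequency domain:
(1/6)Σ|X[k]|² = (1/6)(|2|² + |-3.5000+6.0622i|² + |3.5000-4.3301i|² + |-2|² + |3.5000+4.3301i|² + |-3.5000-6.0622i|²) = (1/6)·168.0000 = 28.0000

Both sides agree, confirming Parseval's theorem.

Σ|x[n]|² = (1/N)Σ|X[k]|² = 28.0000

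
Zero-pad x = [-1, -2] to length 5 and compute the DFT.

Original 2-point DFT: [-3, 1]
Zero-padded 5-point DFT provides frequency interpolation.

DFT_5([x, 0, ...]) = [-3, -1.6180+1.9021i, 0.6180+1.1756i, 0.6180-1.1756i, -1.6180-1.9021i]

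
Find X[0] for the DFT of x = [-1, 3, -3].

X[0] = Σ(n=0 to 2) x[n] · ω_3^0 = Σ x[n]
= (-1) + (3) + (-3)

X[0] = -1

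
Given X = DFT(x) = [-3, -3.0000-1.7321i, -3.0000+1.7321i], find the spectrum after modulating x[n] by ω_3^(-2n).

Modulation property: DFT(ω_3^(-2n)·x[n]) = X[(k-2) mod 3], so circularly shift X by 2 positions.

X[k-2] = [-3.0000-1.7321i, -3.0000+1.7321i, -3]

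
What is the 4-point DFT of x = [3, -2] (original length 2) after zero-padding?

Original 2-point DFT: [1, 5]
Zero-padded 4-point DFT provides frequency interpolation.

DFT_4([x, 0, ...]) = [1, 3+2i, 5, 3-2i]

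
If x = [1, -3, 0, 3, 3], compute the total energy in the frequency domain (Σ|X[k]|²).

Parseval: Σ|x[n]|² = (1/N)Σ|X[k]|², so Σ|X[k]|² = N·Σ|x[n]|² = 5·28.0000

Σ|X[k]|² = N·Σ|x[n]|² = 5·28.0000 = 140.0000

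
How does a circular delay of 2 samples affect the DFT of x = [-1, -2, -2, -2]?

Time shift by 2: X_shifted[k] = ω_4^(2k) · X[k]
Shifted x = [-2, -2, -1, -2]

DFT(x[n-2]) = [-7, -1, 1, -1]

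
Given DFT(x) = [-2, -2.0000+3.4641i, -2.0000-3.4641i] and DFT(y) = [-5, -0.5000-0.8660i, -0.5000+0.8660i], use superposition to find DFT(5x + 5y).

By linearity: DFT(5x + 5y) = 5·DFT(x) + 5·DFT(y)
= 5·[-2, -2.0000+3.4641i, -2.0000-3.4641i] + 5·[-5, -0.5000-0.8660i, -0.5000+0.8660i]

Computing element-wise:
Z[0] = 5·(-2) + 5·(-5) = -35
Z[1] = 5·(-2.0000+3.4641i) + 5·(-0.5000-0.8660i) = -12.5000+12.9905i
Z[2] = 5·(-2.0000-3.4641i) + 5·(-0.5000+0.8660i) = -12.5000-12.9905i

DFT(5x + 5y) = 5·X + 5·Y = [-35, -12.5000+12.9905i, -12.5000-12.9905i]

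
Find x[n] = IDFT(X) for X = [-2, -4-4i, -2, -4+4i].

x[n] = (1/4) Σ(k=0 to 3) X[k] · e^(2πikn/4)

Computing each x[n]:
x[0] = -3
x[1] = 2
x[2] = 1
x[3] = -2

x = [-3, 2, 1, -2]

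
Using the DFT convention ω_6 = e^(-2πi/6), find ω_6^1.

ω_6^1 = e^(-2πi·1/6)
= cos(-2π·1/6) + i·sin(-2π·1/6)
= cos(-2π/6) + i·sin(-2π/6)

ω_6^1 = cos(-2π/6) + i·sin(-2π/6) = 0.5000-0.8660i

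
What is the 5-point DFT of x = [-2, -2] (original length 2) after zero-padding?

Original 2-point DFT: [-4, 0]
Zero-padded 5-point DFT provides frequency interpolation.

DFT_5([x, 0, ...]) = [-4, -2.6180+1.9021i, -0.3820+1.1756i, -0.3820-1.1756i, -2.6180-1.9021i]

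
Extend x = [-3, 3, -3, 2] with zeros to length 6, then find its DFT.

Original 4-point DFT: [-1, -1i, -11, 1i]
Zero-padded 6-point DFT provides frequency interpolation.

DFT_6([x, 0, ...]) = [-1, -2, -1.0000-5.1962i, -11, -1.0000+5.1962i, -2]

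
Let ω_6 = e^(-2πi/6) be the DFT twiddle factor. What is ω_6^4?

ω_6^4 = e^(-2πi·4/6)
= cos(-2π·4/6) + i·sin(-2π·4/6)
= cos(-8π/6) + i·sin(-8π/6)

ω_6^4 = cos(-8π/6) + i·sin(-8π/6) = -0.5000+0.8660i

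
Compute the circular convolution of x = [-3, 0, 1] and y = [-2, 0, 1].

(x ⊛ y)[n] = Σ(m=0 to 2) x[m] · y[(n-m) mod 3]

Computing each output sample:
(x ⊛ y)[0] = 6
(x ⊛ y)[1] = 1
(x ⊛ y)[2] = -5

x ⊛ y = [6, 1, -5]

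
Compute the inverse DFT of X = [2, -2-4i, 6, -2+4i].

x[n] = (1/4) Σ(k=0 to 3) X[k] · e^(2πikn/4)

Computing each x[n]:
x[0] = 1
x[1] = 1
x[2] = 3
x[3] = -3

x = [1, 1, 3, -3]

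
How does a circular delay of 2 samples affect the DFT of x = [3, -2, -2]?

Time shift by 2: X_shifted[k] = ω_3^(2k) · X[k]
Shifted x = [-2, -2, 3]

DFT(x[n-2]) = [-1, -2.5000+4.3301i, -2.5000-4.3301i]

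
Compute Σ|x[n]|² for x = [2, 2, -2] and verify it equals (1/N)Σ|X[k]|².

Time domain:
Σ|x[n]|² = |2|² + |2|² + |-2|² = 12.0000

Frequency domain:
(1/3)Σ|X[k]|² = (1/3)(|2|² + |2.0000-3.4641i|² + |2.0000+3.4641i|²) = (1/3)·36.0000 = 12.0000

Both sides agree, confirming Parseval's theorem.

Σ|x[n]|² = (1/N)Σ|X[k]|² = 12.0000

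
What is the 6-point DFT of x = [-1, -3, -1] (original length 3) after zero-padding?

Original 3-point DFT: [-5, 1.0000+1.7321i, 1.0000-1.7321i]
Zero-padded 6-point DFT provides frequency interpolation.

DFT_6([x, 0, ...]) = [-5, -2.0000+3.4641i, 1.0000+1.7321i, 1, 1.0000-1.7321i, -2.0000-3.4641i]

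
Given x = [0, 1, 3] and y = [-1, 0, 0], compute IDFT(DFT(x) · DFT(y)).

(x ⊛ y)[n] = Σ(m=0 to 2) x[m] · y[(n-m) mod 3]

Computing each output sample:
(x ⊛ y)[0] = 0
(x ⊛ y)[1] = -1
(x ⊛ y)[2] = -3

x ⊛ y = [0, -1, -3]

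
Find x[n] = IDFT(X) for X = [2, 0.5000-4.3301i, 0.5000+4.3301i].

x[n] = (1/3) Σ(k=0 to 2) X[k] · e^(2πikn/3)

Computing each x[n]:
x[0] = 1
x[1] = 3
x[2] = -2

x = [1, 3, -2]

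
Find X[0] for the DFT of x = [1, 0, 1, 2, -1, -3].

X[0] = Σ(n=0 to 5) x[n] · ω_6^0 = Σ x[n]
= (1) + (0) + (1) + (2) + (-1) + (-3)

X[0] = 0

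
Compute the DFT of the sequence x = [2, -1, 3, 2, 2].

X[k] = Σ(n=0 to 4) x[n] · ω_5^(nk)
where ω_5 = e^(-2πi/5)

Computing each X[k]:
X[0] = 8
X[1] = -1.7361+2.2654i
X[2] = 2.7361+2.7144i
X[3] = 2.7361-2.7144i
X[4] = -1.7361-2.2654i

X = [8, -1.7361+2.2654i, 2.7361+2.7144i, 2.7361-2.7144i, -1.7361-2.2654i]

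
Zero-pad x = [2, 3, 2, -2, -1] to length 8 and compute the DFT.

Original 5-point DFT: [4, 2.6180-6.1554i, 0.3820+1.4531i, 0.3820-1.4531i, 2.6180+6.1554i]
Zero-padded 8-point DFT provides frequency interpolation.

DFT_8([x, 0, ...]) = [4, 6.5355-2.7071i, -1-5i, -0.5355+1.2929i, 2, -0.5355-1.2929i, -1+5i, 6.5355+2.7071i]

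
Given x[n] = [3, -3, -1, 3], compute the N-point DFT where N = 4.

X[k] = Σ(n=0 to 3) x[n] · ω_4^(nk)
where ω_4 = e^(-2πi/4)

Computing each X[k]:
X[0] = 2
X[1] = 4+6i
X[2] = 2
X[3] = 4-6i

X = [2, 4+6i, 2, 4-6i]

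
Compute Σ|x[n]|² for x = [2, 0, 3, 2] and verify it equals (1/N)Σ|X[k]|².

Time domain:
Σ|x[n]|² = |2|² + |0|² + |3|² + |2|² = 17.0000

Frequency domain:
(1/4)Σ|X[k]|² = (1/4)(|7|² + |-1+2i|² + |3|² + |-1-2i|²) = (1/4)·68.0000 = 17.0000

Both sides agree, confirming Parseval's theorem.

Σ|x[n]|² = (1/N)Σ|X[k]|² = 17.0000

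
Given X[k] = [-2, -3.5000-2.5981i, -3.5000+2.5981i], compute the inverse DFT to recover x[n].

x[n] = (1/3) Σ(k=0 to 2) X[k] · e^(2πikn/3)

Computing each x[n]:
x[0] = -3
x[1] = 2
x[2] = -1

x = [-3, 2, -1]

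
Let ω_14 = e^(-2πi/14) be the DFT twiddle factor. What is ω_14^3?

ω_14^3 = e^(-2πi·3/14)
= cos(-2π·3/14) + i·sin(-2π·3/14)
= cos(-6π/14) + i·sin(-6π/14)

ω_14^3 = cos(-6π/14) + i·sin(-6π/14) = 0.2225-0.9749i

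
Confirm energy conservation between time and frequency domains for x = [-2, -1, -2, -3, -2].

Time domain:
Σ|x[n]|² = |-2|² + |-1|² + |-2|² + |-3|² + |-2|² = 22.0000

Frequency domain:
(1/5)Σ|X[k]|² = (1/5)(|-10|² + |1.1180-1.5388i|² + |-1.1180+0.3633i|² + |-1.1180-0.3633i|² + |1.1180+1.5388i|²) = (1/5)·110.0000 = 22.0000

Both sides agree, confirming Parseval's theorem.

Σ|x[n]|² = (1/N)Σ|X[k]|² = 22.0000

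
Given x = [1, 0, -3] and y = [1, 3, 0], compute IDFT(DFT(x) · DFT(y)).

(x ⊛ y)[n] = Σ(m=0 to 2) x[m] · y[(n-m) mod 3]

Computing each output sample:
(x ⊛ y)[0] = -8
(x ⊛ y)[1] = 3
(x ⊛ y)[2] = -3

x ⊛ y = [-8, 3, -3]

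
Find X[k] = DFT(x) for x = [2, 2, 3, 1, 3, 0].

X[k] = Σ(n=0 to 5) x[n] · ω_6^(nk)
where ω_6 = e^(-2πi/6)

Computing each X[k]:
X[0] = 11
X[1] = -1.0000-1.7321i
X[2] = -1.0000-1.7321i
X[3] = 5
X[4] = -1.0000+1.7321i
X[5] = -1.0000+1.7321i

X = [11, -1.0000-1.7321i, -1.0000-1.7321i, 5, -1.0000+1.7321i, -1.0000+1.7321i]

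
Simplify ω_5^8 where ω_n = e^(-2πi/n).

Since ω_5^5 = 1, powers reduce modulo 5.
8 mod 5 = 3
So ω_5^8 = ω_5^3 = e^(-2πi·3/5)

ω_5^8 = ω_5^3 = -0.8090+0.5878i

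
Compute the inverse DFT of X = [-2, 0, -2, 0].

x[n] = (1/4) Σ(k=0 to 3) X[k] · e^(2πikn/4)

Computing each x[n]:
x[0] = -1
x[1] = 0
x[2] = -1
x[3] = 0

x = [-1, 0, -1, 0]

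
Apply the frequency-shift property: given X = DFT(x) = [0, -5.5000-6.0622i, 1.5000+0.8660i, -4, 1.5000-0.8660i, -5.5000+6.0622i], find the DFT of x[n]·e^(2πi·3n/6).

Modulation property: DFT(ω_6^(-3n)·x[n]) = X[(k-3) mod 6], so circularly shift X by 3 positions.

X[k-3] = [-4, 1.5000-0.8660i, -5.5000+6.0622i, 0, -5.5000-6.0622i, 1.5000+0.8660i]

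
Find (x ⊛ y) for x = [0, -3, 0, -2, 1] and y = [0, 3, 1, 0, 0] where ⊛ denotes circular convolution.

(x ⊛ y)[n] = Σ(m=0 to 4) x[m] · y[(n-m) mod 5]

Computing each output sample:
(x ⊛ y)[0] = 1
(x ⊛ y)[1] = 1
(x ⊛ y)[2] = -9
(x ⊛ y)[3] = -3
(x ⊛ y)[4] = -6

x ⊛ y = [1, 1, -9, -3, -6]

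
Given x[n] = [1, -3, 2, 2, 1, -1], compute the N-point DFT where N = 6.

X[k] = Σ(n=0 to 5) x[n] · ω_6^(nk)
where ω_6 = e^(-2πi/6)

Computing each X[k]:
X[0] = 2
X[1] = -4.5000+0.8660i
X[2] = 3.5000+2.5981i
X[3] = 6
X[4] = 3.5000-2.5981i
X[5] = -4.5000-0.8660i

X = [2, -4.5000+0.8660i, 3.5000+2.5981i, 6, 3.5000-2.5981i, -4.5000-0.8660i]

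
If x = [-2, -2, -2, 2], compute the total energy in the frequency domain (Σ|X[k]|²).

Parseval: Σ|x[n]|² = (1/N)Σ|X[k]|², so Σ|X[k]|² = N·Σ|x[n]|² = 4·16.0000

Σ|X[k]|² = N·Σ|x[n]|² = 4·16.0000 = 64.0000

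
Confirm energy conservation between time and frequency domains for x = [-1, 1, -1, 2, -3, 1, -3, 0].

Time domain:
Σ|x[n]|² = |-1|² + |1|² + |-1|² + |2|² + |-3|² + |1|² + |-3|² + |0|² = 26.0000

Frequency domain:
(1/8)Σ|X[k]|² = (1/8)(|-4|² + |0.5858-3.4142i|² + |0|² + |3.4142+0.5858i|² + |-12|² + |3.4142-0.5858i|² + |0|² + |0.5858+3.4142i|²) = (1/8)·208.0000 = 26.0000

Both sides agree, confirming Parseval's theorem.

Σ|x[n]|² = (1/N)Σ|X[k]|² = 26.0000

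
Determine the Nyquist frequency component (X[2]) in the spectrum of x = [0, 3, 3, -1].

X[2] = Σ(n=0 to 3) x[n] · ω_4^(2n) where ω_4 = e^(-2πi/4)
= (0)·ω_4^0 + (3)·ω_4^2 + (3)·ω_4^4 + (-1)·ω_4^6

X[2] = 1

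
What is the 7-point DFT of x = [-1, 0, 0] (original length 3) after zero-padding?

Original 3-point DFT: [-1, -1, -1]
Zero-padded 7-point DFT provides frequency interpolation.

DFT_7([x, 0, ...]) = [-1, -1, -1, -1, -1, -1, -1]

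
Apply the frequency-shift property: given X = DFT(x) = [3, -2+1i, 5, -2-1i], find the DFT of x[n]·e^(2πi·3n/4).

Modulation property: DFT(ω_4^(-3n)·x[n]) = X[(k-3) mod 4], so circularly shift X by 3 positions.

X[k-3] = [-2+1i, 5, -2-1i, 3]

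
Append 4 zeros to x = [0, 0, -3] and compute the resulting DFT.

Original 3-point DFT: [-3, 1.5000-2.5981i, 1.5000+2.5981i]
Zero-padded 7-point DFT provides frequency interpolation.

DFT_7([x, 0, ...]) = [-3, 0.6676+2.9248i, 2.7029-1.3017i, -1.8705-2.3455i, -1.8705+2.3455i, 2.7029+1.3017i, 0.6676-2.9248i]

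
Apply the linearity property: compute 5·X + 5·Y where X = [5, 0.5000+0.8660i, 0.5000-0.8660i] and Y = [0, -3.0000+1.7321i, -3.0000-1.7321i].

By linearity: DFT(5x + 5y) = 5·DFT(x) + 5·DFT(y)
= 5·[5, 0.5000+0.8660i, 0.5000-0.8660i] + 5·[0, -3.0000+1.7321i, -3.0000-1.7321i]

Computing element-wise:
Z[0] = 5·(5) + 5·(0) = 25
Z[1] = 5·(0.5000+0.8660i) + 5·(-3.0000+1.7321i) = -12.5000+12.9905i
Z[2] = 5·(0.5000-0.8660i) + 5·(-3.0000-1.7321i) = -12.5000-12.9905i

DFT(5x + 5y) = 5·X + 5·Y = [25, -12.5000+12.9905i, -12.5000-12.9905i]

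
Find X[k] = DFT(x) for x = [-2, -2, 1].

X[k] = Σ(n=0 to 2) x[n] · ω_3^(nk)
where ω_3 = e^(-2πi/3)

Computing each X[k]:
X[0] = -3
X[1] = -1.5000+2.5981i
X[2] = -1.5000-2.5981i

X = [-3, -1.5000+2.5981i, -1.5000-2.5981i]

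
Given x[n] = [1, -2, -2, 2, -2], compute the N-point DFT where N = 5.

X[k] = Σ(n=0 to 4) x[n] · ω_5^(nk)
where ω_5 = e^(-2πi/5)

Computing each X[k]:
X[0] = -3
X[1] = -0.2361+2.3511i
X[2] = 4.2361-3.8042i
X[3] = 4.2361+3.8042i
X[4] = -0.2361-2.3511i

X = [-3, -0.2361+2.3511i, 4.2361-3.8042i, 4.2361+3.8042i, -0.2361-2.3511i]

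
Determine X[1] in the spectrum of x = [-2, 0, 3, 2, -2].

X[1] = Σ(n=0 to 4) x[n] · ω_5^(1n) where ω_5 = e^(-2πi/5)
= (-2)·ω_5^0 + (0)·ω_5^1 + (3)·ω_5^2 + (2)·ω_5^3 + (-2)·ω_5^4

X[1] = -6.6631-2.4899i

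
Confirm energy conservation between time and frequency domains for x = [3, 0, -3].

Time domain:
Σ|x[n]|² = |3|² + |0|² + |-3|² = 18.0000

Frequency domain:
(1/3)Σ|X[k]|² = (1/3)(|0|² + |4.5000-2.5981i|² + |4.5000+2.5981i|²) = (1/3)·54.0000 = 18.0000

Both sides agree, confirming Parseval's theorem.

Σ|x[n]|² = (1/N)Σ|X[k]|² = 18.0000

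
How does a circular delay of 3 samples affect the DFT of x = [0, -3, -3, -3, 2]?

Time shift by 3: X_shifted[k] = ω_5^(3k) · X[k]
Shifted x = [-3, -3, 2, 0, -3]

DFT(x[n-3]) = [-7, -6.4721-1.1756i, 2.4721+1.9021i, 2.4721-1.9021i, -6.4721+1.1756i]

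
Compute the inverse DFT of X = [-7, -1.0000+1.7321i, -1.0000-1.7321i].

x[n] = (1/3) Σ(k=0 to 2) X[k] · e^(2πikn/3)

Computing each x[n]:
x[0] = -3
x[1] = -3
x[2] = -1

x = [-3, -3, -1]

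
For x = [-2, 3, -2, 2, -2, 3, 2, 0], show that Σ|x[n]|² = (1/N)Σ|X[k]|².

Time domain:
Σ|x[n]|² = |-2|² + |3|² + |-2|² + |2|² + |-2|² + |3|² + |2|² + |0|² = 38.0000

Frequency domain:
(1/8)Σ|X[k]|² = (1/8)(|4|² + |-1.4142+2.5858i|² + |-4-4i|² + |1.4142-5.4142i|² + |-12|² + |1.4142+5.4142i|² + |-4+4i|² + |-1.4142-2.5858i|²) = (1/8)·304.0000 = 38.0000

Both sides agree, confirming Parseval's theorem.

Σ|x[n]|² = (1/N)Σ|X[k]|² = 38.0000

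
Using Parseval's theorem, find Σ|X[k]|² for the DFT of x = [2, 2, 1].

Parseval: Σ|x[n]|² = (1/N)Σ|X[k]|², so Σ|X[k]|² = N·Σ|x[n]|² = 3·9.0000

Σ|X[k]|² = N·Σ|x[n]|² = 3·9.0000 = 27.0000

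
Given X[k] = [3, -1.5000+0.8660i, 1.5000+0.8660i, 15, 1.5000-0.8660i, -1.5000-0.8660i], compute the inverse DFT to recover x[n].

x[n] = (1/6) Σ(k=0 to 5) X[k] · e^(2πikn/6)

Computing each x[n]:
x[0] = 3
x[1] = -3
x[2] = 3
x[3] = -1
x[4] = 3
x[5] = -2

x = [3, -3, 3, -1, 3, -2]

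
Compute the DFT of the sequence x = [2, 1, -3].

X[k] = Σ(n=0 to 2) x[n] · ω_3^(nk)
where ω_3 = e^(-2πi/3)

Computing each X[k]:
X[0] = 0
X[1] = 3.0000-3.4641i
X[2] = 3.0000+3.4641i

X = [0, 3.0000-3.4641i, 3.0000+3.4641i]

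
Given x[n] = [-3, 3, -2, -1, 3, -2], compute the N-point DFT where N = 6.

X[k] = Σ(n=0 to 5) x[n] · ω_6^(nk)
where ω_6 = e^(-2πi/6)

Computing each X[k]:
X[0] = -2
X[1] = -2
X[2] = -5.0000-8.6603i
X[3] = -2
X[4] = -5.0000+8.6603i
X[5] = -2

X = [-2, -2, -5.0000-8.6603i, -2, -5.0000+8.6603i, -2]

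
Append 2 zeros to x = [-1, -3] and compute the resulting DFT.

Original 2-point DFT: [-4, 2]
Zero-padded 4-point DFT provides frequency interpolation.

DFT_4([x, 0, ...]) = [-4, -1+3i, 2, -1-3i]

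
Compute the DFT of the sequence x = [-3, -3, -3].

X[k] = Σ(n=0 to 2) x[n] · ω_3^(nk)
where ω_3 = e^(-2πi/3)

Computing each X[k]:
X[0] = -9
X[1] = 0
X[2] = 0

X = [-9, 0, 0]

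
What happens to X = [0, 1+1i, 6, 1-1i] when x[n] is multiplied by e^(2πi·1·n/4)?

Modulation property: DFT(ω_4^(-1n)·x[n]) = X[(k-1) mod 4], so circularly shift X by 1 positions.

X[k-1] = [1-1i, 0, 1+1i, 6]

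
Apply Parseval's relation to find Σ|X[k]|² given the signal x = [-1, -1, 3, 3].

Parseval: Σ|x[n]|² = (1/N)Σ|X[k]|², so Σ|X[k]|² = N·Σ|x[n]|² = 4·20.0000

Σ|X[k]|² = N·Σ|x[n]|² = 4·20.0000 = 80.0000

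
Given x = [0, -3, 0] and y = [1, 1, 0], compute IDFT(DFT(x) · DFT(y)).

(x ⊛ y)[n] = Σ(m=0 to 2) x[m] · y[(n-m) mod 3]

Computing each output sample:
(x ⊛ y)[0] = 0
(x ⊛ y)[1] = -3
(x ⊛ y)[2] = -3

x ⊛ y = [0, -3, -3]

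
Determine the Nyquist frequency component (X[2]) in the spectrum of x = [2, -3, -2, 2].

X[2] = Σ(n=0 to 3) x[n] · ω_4^(2n) where ω_4 = e^(-2πi/4)
= (2)·ω_4^0 + (-3)·ω_4^2 + (-2)·ω_4^4 + (2)·ω_4^6

X[2] = 1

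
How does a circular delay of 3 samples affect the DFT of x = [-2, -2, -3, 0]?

Time shift by 3: X_shifted[k] = ω_4^(3k) · X[k]
Shifted x = [-2, -3, 0, -2]

DFT(x[n-3]) = [-7, -2+1i, 3, -2-1i]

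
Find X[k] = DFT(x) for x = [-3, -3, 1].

X[k] = Σ(n=0 to 2) x[n] · ω_3^(nk)
where ω_3 = e^(-2πi/3)

Computing each X[k]:
X[0] = -5
X[1] = -2.0000+3.4641i
X[2] = -2.0000-3.4641i

X = [-5, -2.0000+3.4641i, -2.0000-3.4641i]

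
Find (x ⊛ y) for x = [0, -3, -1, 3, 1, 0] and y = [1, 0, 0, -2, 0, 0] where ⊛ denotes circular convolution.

(x ⊛ y)[n] = Σ(m=0 to 5) x[m] · y[(n-m) mod 6]

Computing each output sample:
(x ⊛ y)[0] = -6
(x ⊛ y)[1] = -5
(x ⊛ y)[2] = -1
(x ⊛ y)[3] = 3
(x ⊛ y)[4] = 7
(x ⊛ y)[5] = 2

x ⊛ y = [-6, -5, -1, 3, 7, 2]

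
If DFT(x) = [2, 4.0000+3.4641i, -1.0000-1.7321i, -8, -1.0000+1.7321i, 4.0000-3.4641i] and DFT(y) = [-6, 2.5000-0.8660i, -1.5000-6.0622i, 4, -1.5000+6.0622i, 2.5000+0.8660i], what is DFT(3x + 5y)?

By linearity: DFT(3x + 5y) = 3·DFT(x) + 5·DFT(y)
= 3·[2, 4.0000+3.4641i, -1.0000-1.7321i, -8, -1.0000+1.7321i, 4.0000-3.4641i] + 5·[-6, 2.5000-0.8660i, -1.5000-6.0622i, 4, -1.5000+6.0622i, 2.5000+0.8660i]

Computing element-wise:
Z[0] = 3·(2) + 5·(-6) = -24
Z[1] = 3·(4.0000+3.4641i) + 5·(2.5000-0.8660i) = 24.5000+6.0623i
Z[2] = 3·(-1.0000-1.7321i) + 5·(-1.5000-6.0622i) = -10.5000-35.5073i
Z[3] = 3·(-8) + 5·(4) = -4
Z[4] = 3·(-1.0000+1.7321i) + 5·(-1.5000+6.0622i) = -10.5000+35.5073i
Z[5] = 3·(4.0000-3.4641i) + 5·(2.5000+0.8660i) = 24.5000-6.0623i

DFT(3x + 5y) = 3·X + 5·Y = [-24, 24.5000+6.0623i, -10.5000-35.5073i, -4, -10.5000+35.5073i, 24.5000-6.0623i]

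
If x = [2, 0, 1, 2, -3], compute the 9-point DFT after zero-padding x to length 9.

Original 5-point DFT: [2, -1.3541-2.2654i, 5.3541-2.7144i, 5.3541+2.7144i, -1.3541+2.2654i]
Zero-padded 9-point DFT provides frequency interpolation.

DFT_9([x, 0, ...]) = [2, 3.9927-1.6908i, -2.2378-0.5383i, 5.0000+3.4641i, 1.2451-4.0437i, 1.2451+4.0437i, 5.0000-3.4641i, -2.2378+0.5383i, 3.9927+1.6908i]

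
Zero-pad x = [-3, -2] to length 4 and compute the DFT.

Original 2-point DFT: [-5, -1]
Zero-padded 4-point DFT provides frequency interpolation.

DFT_4([x, 0, ...]) = [-5, -3+2i, -1, -3-2i]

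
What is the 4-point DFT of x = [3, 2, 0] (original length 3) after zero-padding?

Original 3-point DFT: [5, 2.0000-1.7321i, 2.0000+1.7321i]
Zero-padded 4-point DFT provides frequency interpolation.

DFT_4([x, 0, ...]) = [5, 3-2i, 1, 3+2i]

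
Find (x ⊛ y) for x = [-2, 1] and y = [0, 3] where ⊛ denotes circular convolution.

(x ⊛ y)[n] = Σ(m=0 to 1) x[m] · y[(n-m) mod 2]

Computing each output sample:
(x ⊛ y)[0] = 3
(x ⊛ y)[1] = -6

x ⊛ y = [3, -6]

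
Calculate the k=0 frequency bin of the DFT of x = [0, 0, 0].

X[0] = Σ(n=0 to 2) x[n] · ω_3^0 = Σ x[n]
= (0) + (0) + (0)

X[0] = 0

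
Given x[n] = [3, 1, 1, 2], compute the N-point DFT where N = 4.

X[k] = Σ(n=0 to 3) x[n] · ω_4^(nk)
where ω_4 = e^(-2πi/4)

Computing each X[k]:
X[0] = 7
X[1] = 2+1i
X[2] = 1
X[3] = 2-1i

X = [7, 2+1i, 1, 2-1i]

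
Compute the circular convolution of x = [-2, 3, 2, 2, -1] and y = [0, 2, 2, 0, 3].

(x ⊛ y)[n] = Σ(m=0 to 4) x[m] · y[(n-m) mod 5]

Computing each output sample:
(x ⊛ y)[0] = 11
(x ⊛ y)[1] = 0
(x ⊛ y)[2] = 8
(x ⊛ y)[3] = 7
(x ⊛ y)[4] = 2

x ⊛ y = [11, 0, 8, 7, 2]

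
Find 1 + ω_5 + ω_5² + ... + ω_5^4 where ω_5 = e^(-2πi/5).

Sum of all nth roots of unity equals 0 for n > 1 (geometric series with r ≠ 1).

0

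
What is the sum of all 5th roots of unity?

Sum of all nth roots of unity equals 0 for n > 1 (geometric series with r ≠ 1).

0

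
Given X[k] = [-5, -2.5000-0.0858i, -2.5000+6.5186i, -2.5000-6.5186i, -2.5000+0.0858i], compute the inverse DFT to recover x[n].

x[n] = (1/5) Σ(k=0 to 4) X[k] · e^(2πikn/5)

Computing each x[n]:
x[0] = -3
x[1] = -2
x[2] = 2
x[3] = -3
x[4] = 1

x = [-3, -2, 2, -3, 1]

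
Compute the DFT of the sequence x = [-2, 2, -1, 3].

X[k] = Σ(n=0 to 3) x[n] · ω_4^(nk)
where ω_4 = e^(-2πi/4)

Computing each X[k]:
X[0] = 2
X[1] = -1+1i
X[2] = -8
X[3] = -1-1i

X = [2, -1+1i, -8, -1-1i]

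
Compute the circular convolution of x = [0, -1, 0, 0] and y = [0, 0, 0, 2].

(x ⊛ y)[n] = Σ(m=0 to 3) x[m] · y[(n-m) mod 4]

Computing each output sample:
(x ⊛ y)[0] = -2
(x ⊛ y)[1] = 0
(x ⊛ y)[2] = 0
(x ⊛ y)[3] = 0

x ⊛ y = [-2, 0, 0, 0]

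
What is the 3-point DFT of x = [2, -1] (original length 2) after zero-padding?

Original 2-point DFT: [1, 3]
Zero-padded 3-point DFT provides frequency interpolation.

DFT_3([x, 0, ...]) = [1, 2.5000+0.8660i, 2.5000-0.8660i]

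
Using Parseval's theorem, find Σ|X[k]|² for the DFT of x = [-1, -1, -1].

Parseval: Σ|x[n]|² = (1/N)Σ|X[k]|², so Σ|X[k]|² = N·Σ|x[n]|² = 3·3.0000

Σ|X[k]|² = N·Σ|x[n]|² = 3·3.0000 = 9.0000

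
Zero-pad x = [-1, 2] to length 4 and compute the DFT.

Original 2-point DFT: [1, -3]
Zero-padded 4-point DFT provides frequency interpolation.

DFT_4([x, 0, ...]) = [1, -1-2i, -3, -1+2i]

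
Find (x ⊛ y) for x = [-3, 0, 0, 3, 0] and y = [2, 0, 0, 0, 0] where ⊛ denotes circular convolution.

(x ⊛ y)[n] = Σ(m=0 to 4) x[m] · y[(n-m) mod 5]

Computing each output sample:
(x ⊛ y)[0] = -6
(x ⊛ y)[1] = 0
(x ⊛ y)[2] = 0
(x ⊛ y)[3] = 6
(x ⊛ y)[4] = 0

x ⊛ y = [-6, 0, 0, 6, 0]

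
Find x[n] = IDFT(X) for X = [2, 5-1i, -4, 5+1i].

x[n] = (1/4) Σ(k=0 to 3) X[k] · e^(2πikn/4)

Computing each x[n]:
x[0] = 2
x[1] = 2
x[2] = -3
x[3] = 1

x = [2, 2, -3, 1]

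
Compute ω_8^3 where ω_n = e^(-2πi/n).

ω_8^3 = e^(-2πi·3/8)
= cos(-2π·3/8) + i·sin(-2π·3/8)
= cos(-6π/8) + i·sin(-6π/8)

ω_8^3 = cos(-6π/8) + i·sin(-6π/8) = -0.7071-0.7071i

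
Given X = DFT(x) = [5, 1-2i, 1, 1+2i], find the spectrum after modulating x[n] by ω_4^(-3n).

Modulation property: DFT(ω_4^(-3n)·x[n]) = X[(k-3) mod 4], so circularly shift X by 3 positions.

X[k-3] = [1-2i, 1, 1+2i, 5]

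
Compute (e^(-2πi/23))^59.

Since ω_23^23 = 1, powers reduce modulo 23.
59 mod 23 = 13
So ω_23^59 = ω_23^13 = e^(-2πi·13/23)

ω_23^59 = ω_23^13 = -0.9172+0.3984i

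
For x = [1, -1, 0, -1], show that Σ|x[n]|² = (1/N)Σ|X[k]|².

Time domain:
Σ|x[n]|² = |1|² + |-1|² + |0|² + |-1|² = 3.0000

Frequency domain:
(1/4)Σ|X[k]|² = (1/4)(|-1|² + |1|² + |3|² + |1|²) = (1/4)·12.0000 = 3.0000

Both sides agree, confirming Parseval's theorem.

Σ|x[n]|² = (1/N)Σ|X[k]|² = 3.0000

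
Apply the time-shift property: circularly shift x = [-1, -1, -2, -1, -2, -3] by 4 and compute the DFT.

Time shift by 4: X_shifted[k] = ω_6^(4k) · X[k]
Shifted x = [-2, -1, -2, -3, -1, -1]

DFT(x[n-4]) = [-10, 1.5000+0.8660i, -2.5000-0.8660i, 0, -2.5000+0.8660i, 1.5000-0.8660i]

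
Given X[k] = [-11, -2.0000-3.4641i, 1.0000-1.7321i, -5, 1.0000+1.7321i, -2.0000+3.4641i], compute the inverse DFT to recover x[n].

x[n] = (1/6) Σ(k=0 to 5) X[k] · e^(2πikn/6)

Computing each x[n]:
x[0] = -3
x[1] = 0
x[2] = -2
x[3] = 0
x[4] = -3
x[5] = -3

x = [-3, 0, -2, 0, -3, -3]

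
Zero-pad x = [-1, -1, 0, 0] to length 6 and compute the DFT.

Original 4-point DFT: [-2, -1+1i, 0, -1-1i]
Zero-padded 6-point DFT provides frequency interpolation.

DFT_6([x, 0, ...]) = [-2, -1.5000+0.8660i, -0.5000+0.8660i, 0, -0.5000-0.8660i, -1.5000-0.8660i]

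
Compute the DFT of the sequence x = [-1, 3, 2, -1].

X[k] = Σ(n=0 to 3) x[n] · ω_4^(nk)
where ω_4 = e^(-2πi/4)

Computing each X[k]:
X[0] = 3
X[1] = -3-4i
X[2] = -1
X[3] = -3+4i

X = [3, -3-4i, -1, -3+4i]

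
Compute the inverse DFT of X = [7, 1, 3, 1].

x[n] = (1/4) Σ(k=0 to 3) X[k] · e^(2πikn/4)

Computing each x[n]:
x[0] = 3
x[1] = 1
x[2] = 2
x[3] = 1

x = [3, 1, 2, 1]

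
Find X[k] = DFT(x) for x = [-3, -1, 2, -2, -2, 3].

X[k] = Σ(n=0 to 5) x[n] · ω_6^(nk)
where ω_6 = e^(-2πi/6)

Computing each X[k]:
X[0] = -3
X[1] = 0
X[2] = -6.0000+6.9282i
X[3] = -3
X[4] = -6.0000-6.9282i
X[5] = 0

X = [-3, 0, -6.0000+6.9282i, -3, -6.0000-6.9282i, 0]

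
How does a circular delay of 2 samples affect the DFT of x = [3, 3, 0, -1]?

Time shift by 2: X_shifted[k] = ω_4^(2k) · X[k]
Shifted x = [0, -1, 3, 3]

DFT(x[n-2]) = [5, -3+4i, 1, -3-4i]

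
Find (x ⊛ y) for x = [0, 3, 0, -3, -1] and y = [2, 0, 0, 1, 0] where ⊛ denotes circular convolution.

(x ⊛ y)[n] = Σ(m=0 to 4) x[m] · y[(n-m) mod 5]

Computing each output sample:
(x ⊛ y)[0] = 0
(x ⊛ y)[1] = 3
(x ⊛ y)[2] = -1
(x ⊛ y)[3] = -6
(x ⊛ y)[4] = 1

x ⊛ y = [0, 3, -1, -6, 1]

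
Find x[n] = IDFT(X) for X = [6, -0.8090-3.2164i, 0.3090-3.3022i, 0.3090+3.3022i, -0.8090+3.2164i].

x[n] = (1/5) Σ(k=0 to 4) X[k] · e^(2πikn/5)

Computing each x[n]:
x[0] = 1
x[1] = 3
x[2] = 1
x[3] = 2
x[4] = -1

x = [1, 3, 1, 2, -1]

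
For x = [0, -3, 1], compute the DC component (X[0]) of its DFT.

X[0] = Σ(n=0 to 2) x[n] · ω_3^0 = Σ x[n]
= (0) + (-3) + (1)

X[0] = -2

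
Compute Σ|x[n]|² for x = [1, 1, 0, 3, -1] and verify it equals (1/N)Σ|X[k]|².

Time domain:
Σ|x[n]|² = |1|² + |1|² + |0|² + |3|² + |-1|² = 12.0000

Frequency domain:
(1/5)Σ|X[k]|² = (1/5)(|4|² + |-1.4271-0.1388i|² + |1.9271-4.0287i|² + |1.9271+4.0287i|² + |-1.4271+0.1388i|²) = (1/5)·60.0000 = 12.0000

Both sides agree, confirming Parseval's theorem.

Σ|x[n]|² = (1/N)Σ|X[k]|² = 12.0000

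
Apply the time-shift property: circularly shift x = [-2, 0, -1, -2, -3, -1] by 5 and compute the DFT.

Time shift by 5: X_shifted[k] = ω_6^(5k) · X[k]
Shifted x = [0, -1, -2, -3, -1, -2]

DFT(x[n-5]) = [-9, 3, -1.7321i, 3, 1.7321i, 3]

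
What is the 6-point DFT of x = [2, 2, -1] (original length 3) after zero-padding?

Original 3-point DFT: [3, 1.5000-2.5981i, 1.5000+2.5981i]
Zero-padded 6-point DFT provides frequency interpolation.

DFT_6([x, 0, ...]) = [3, 3.5000-0.8660i, 1.5000-2.5981i, -1, 1.5000+2.5981i, 3.5000+0.8660i]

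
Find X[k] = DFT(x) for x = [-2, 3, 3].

X[k] = Σ(n=0 to 2) x[n] · ω_3^(nk)
where ω_3 = e^(-2πi/3)

Computing each X[k]:
X[0] = 4
X[1] = -5
X[2] = -5

X = [4, -5, -5]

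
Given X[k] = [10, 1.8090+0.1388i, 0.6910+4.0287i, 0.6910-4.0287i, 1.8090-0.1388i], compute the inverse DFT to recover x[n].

x[n] = (1/5) Σ(k=0 to 4) X[k] · e^(2πikn/5)

Computing each x[n]:
x[0] = 3
x[1] = 1
x[2] = 3
x[3] = 0
x[4] = 3

x = [3, 1, 3, 0, 3]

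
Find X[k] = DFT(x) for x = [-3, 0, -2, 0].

X[k] = Σ(n=0 to 3) x[n] · ω_4^(nk)
where ω_4 = e^(-2πi/4)

Computing each X[k]:
X[0] = -5
X[1] = -1
X[2] = -5
X[3] = -1

X = [-5, -1, -5, -1]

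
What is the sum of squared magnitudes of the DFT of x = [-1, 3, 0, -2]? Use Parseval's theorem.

Parseval: Σ|x[n]|² = (1/N)Σ|X[k]|², so Σ|X[k]|² = N·Σ|x[n]|² = 4·14.0000

Σ|X[k]|² = N·Σ|x[n]|² = 4·14.0000 = 56.0000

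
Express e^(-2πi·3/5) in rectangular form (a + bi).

ω_5^3 = e^(-2πi·3/5)
= cos(-2π·3/5) + i·sin(-2π·3/5)
= cos(-6π/5) + i·sin(-6π/5)

ω_5^3 = cos(-6π/5) + i·sin(-6π/5) = -0.8090+0.5878i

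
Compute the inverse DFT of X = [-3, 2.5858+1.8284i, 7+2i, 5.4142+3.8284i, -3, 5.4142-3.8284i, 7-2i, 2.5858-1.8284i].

x[n] = (1/8) Σ(k=0 to 7) X[k] · e^(2πikn/8)

Computing each x[n]:
x[0] = 3
x[1] = -2
x[2] = -2
x[3] = 0
x[4] = -1
x[5] = 1
x[6] = -3
x[7] = 1

x = [3, -2, -2, 0, -1, 1, -3, 1]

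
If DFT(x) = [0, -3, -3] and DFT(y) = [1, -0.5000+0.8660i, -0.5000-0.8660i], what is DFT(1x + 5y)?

By linearity: DFT(1x + 5y) = 1·DFT(x) + 5·DFT(y)
= 1·[0, -3, -3] + 5·[1, -0.5000+0.8660i, -0.5000-0.8660i]

Computing element-wise:
Z[0] = 1·(0) + 5·(1) = 5
Z[1] = 1·(-3) + 5·(-0.5000+0.8660i) = -5.5000+4.3300i
Z[2] = 1·(-3) + 5·(-0.5000-0.8660i) = -5.5000-4.3300i

DFT(1x + 5y) = 1·X + 5·Y = [5, -5.5000+4.3300i, -5.5000-4.3300i]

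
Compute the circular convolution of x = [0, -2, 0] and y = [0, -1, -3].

(x ⊛ y)[n] = Σ(m=0 to 2) x[m] · y[(n-m) mod 3]

Computing each output sample:
(x ⊛ y)[0] = 6
(x ⊛ y)[1] = 0
(x ⊛ y)[2] = 2

x ⊛ y = [6, 0, 2]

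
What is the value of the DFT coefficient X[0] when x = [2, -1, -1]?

X[0] = Σ(n=0 to 2) x[n] · ω_3^0 = Σ x[n]
= (2) + (-1) + (-1)

X[0] = 0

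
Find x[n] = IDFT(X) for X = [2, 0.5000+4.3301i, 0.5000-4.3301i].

x[n] = (1/3) Σ(k=0 to 2) X[k] · e^(2πikn/3)

Computing each x[n]:
x[0] = 1
x[1] = -2
x[2] = 3

x = [1, -2, 3]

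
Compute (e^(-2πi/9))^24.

Since ω_9^9 = 1, powers reduce modulo 9.
24 mod 9 = 6
So ω_9^24 = ω_9^6 = e^(-2πi·6/9)

ω_9^24 = ω_9^6 = -0.5000+0.8660i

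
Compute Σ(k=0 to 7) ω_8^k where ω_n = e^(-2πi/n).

Sum of all nth roots of unity equals 0 for n > 1 (geometric series with r ≠ 1).

0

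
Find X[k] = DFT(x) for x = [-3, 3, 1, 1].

X[k] = Σ(n=0 to 3) x[n] · ω_4^(nk)
where ω_4 = e^(-2πi/4)

Computing each X[k]:
X[0] = 2
X[1] = -4-2i
X[2] = -6
X[3] = -4+2i

X = [2, -4-2i, -6, -4+2i]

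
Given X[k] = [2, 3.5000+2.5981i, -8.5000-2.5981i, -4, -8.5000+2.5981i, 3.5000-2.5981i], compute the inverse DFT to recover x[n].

x[n] = (1/6) Σ(k=0 to 5) X[k] · e^(2πikn/6)

Computing each x[n]:
x[0] = -2
x[1] = 3
x[2] = -1
x[3] = -3
x[4] = 2
x[5] = 3

x = [-2, 3, -1, -3, 2, 3]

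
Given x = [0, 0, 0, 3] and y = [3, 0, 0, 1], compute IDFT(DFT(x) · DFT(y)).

(x ⊛ y)[n] = Σ(m=0 to 3) x[m] · y[(n-m) mod 4]

Computing each output sample:
(x ⊛ y)[0] = 0
(x ⊛ y)[1] = 0
(x ⊛ y)[2] = 3
(x ⊛ y)[3] = 9

x ⊛ y = [0, 0, 3, 9]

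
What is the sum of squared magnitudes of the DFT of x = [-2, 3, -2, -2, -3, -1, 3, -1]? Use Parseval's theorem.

Parseval: Σ|x[n]|² = (1/N)Σ|X[k]|², so Σ|X[k]|² = N·Σ|x[n]|² = 8·41.0000

Σ|X[k]|² = N·Σ|x[n]|² = 8·41.0000 = 328.0000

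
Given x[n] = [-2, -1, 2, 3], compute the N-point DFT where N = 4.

X[k] = Σ(n=0 to 3) x[n] · ω_4^(nk)
where ω_4 = e^(-2πi/4)

Computing each X[k]:
X[0] = 2
X[1] = -4+4i
X[2] = -2
X[3] = -4-4i

X = [2, -4+4i, -2, -4-4i]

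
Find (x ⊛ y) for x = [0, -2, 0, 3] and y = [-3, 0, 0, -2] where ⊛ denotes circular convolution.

(x ⊛ y)[n] = Σ(m=0 to 3) x[m] · y[(n-m) mod 4]

Computing each output sample:
(x ⊛ y)[0] = 4
(x ⊛ y)[1] = 6
(x ⊛ y)[2] = -6
(x ⊛ y)[3] = -9

x ⊛ y = [4, 6, -6, -9]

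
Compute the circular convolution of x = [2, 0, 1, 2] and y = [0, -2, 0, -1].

(x ⊛ y)[n] = Σ(m=0 to 3) x[m] · y[(n-m) mod 4]

Computing each output sample:
(x ⊛ y)[0] = -4
(x ⊛ y)[1] = -5
(x ⊛ y)[2] = -2
(x ⊛ y)[3] = -4

x ⊛ y = [-4, -5, -2, -4]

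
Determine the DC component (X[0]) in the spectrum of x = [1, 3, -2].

X[0] = Σ(n=0 to 2) x[n] · ω_3^0 = Σ x[n]
= (1) + (3) + (-2)

X[0] = 2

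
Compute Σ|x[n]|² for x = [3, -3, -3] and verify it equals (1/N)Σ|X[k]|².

Time domain:
Σ|x[n]|² = |3|² + |-3|² + |-3|² = 27.0000

Frequency domain:
(1/3)Σ|X[k]|² = (1/3)(|-3|² + |6|² + |6|²) = (1/3)·81.0000 = 27.0000

Both sides agree, confirming Parseval's theorem.

Σ|x[n]|² = (1/N)Σ|X[k]|² = 27.0000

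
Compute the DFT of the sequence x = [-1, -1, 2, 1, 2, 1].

X[k] = Σ(n=0 to 5) x[n] · ω_6^(nk)
where ω_6 = e^(-2πi/6)

Computing each X[k]:
X[0] = 4
X[1] = -4.0000+1.7321i
X[2] = -2.0000+1.7321i
X[3] = 2
X[4] = -2.0000-1.7321i
X[5] = -4.0000-1.7321i

X = [4, -4.0000+1.7321i, -2.0000+1.7321i, 2, -2.0000-1.7321i, -4.0000-1.7321i]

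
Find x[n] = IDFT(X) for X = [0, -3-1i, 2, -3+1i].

x[n] = (1/4) Σ(k=0 to 3) X[k] · e^(2πikn/4)

Computing each x[n]:
x[0] = -1
x[1] = 0
x[2] = 2
x[3] = -1

x = [-1, 0, 2, -1]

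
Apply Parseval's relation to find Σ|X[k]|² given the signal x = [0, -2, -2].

Parseval: Σ|x[n]|² = (1/N)Σ|X[k]|², so Σ|X[k]|² = N·Σ|x[n]|² = 3·8.0000

Σ|X[k]|² = N·Σ|x[n]|² = 3·8.0000 = 24.0000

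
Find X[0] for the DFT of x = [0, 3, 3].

X[0] = Σ(n=0 to 2) x[n] · ω_3^0 = Σ x[n]
= (0) + (3) + (3)

X[0] = 6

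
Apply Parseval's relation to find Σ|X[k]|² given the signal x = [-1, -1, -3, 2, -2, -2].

Parseval: Σ|x[n]|² = (1/N)Σ|X[k]|², so Σ|X[k]|² = N·Σ|x[n]|² = 6·23.0000

Σ|X[k]|² = N·Σ|x[n]|² = 6·23.0000 = 138.0000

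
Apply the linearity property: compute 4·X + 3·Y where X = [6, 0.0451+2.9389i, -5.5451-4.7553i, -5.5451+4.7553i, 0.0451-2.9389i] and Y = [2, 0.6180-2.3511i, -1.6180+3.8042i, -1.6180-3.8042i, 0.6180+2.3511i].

By linearity: DFT(4x + 3y) = 4·DFT(x) + 3·DFT(y)
= 4·[6, 0.0451+2.9389i, -5.5451-4.7553i, -5.5451+4.7553i, 0.0451-2.9389i] + 3·[2, 0.6180-2.3511i, -1.6180+3.8042i, -1.6180-3.8042i, 0.6180+2.3511i]

Computing element-wise:
Z[0] = 4·(6) + 3·(2) = 30
Z[1] = 4·(0.0451+2.9389i) + 3·(0.6180-2.3511i) = 2.0344+4.7023i
Z[2] = 4·(-5.5451-4.7553i) + 3·(-1.6180+3.8042i) = -27.0344-7.6086i
Z[3] = 4·(-5.5451+4.7553i) + 3·(-1.6180-3.8042i) = -27.0344+7.6086i
Z[4] = 4·(0.0451-2.9389i) + 3·(0.6180+2.3511i) = 2.0344-4.7023i

DFT(4x + 3y) = 4·X + 3·Y = [30, 2.0344+4.7023i, -27.0344-7.6086i, -27.0344+7.6086i, 2.0344-4.7023i]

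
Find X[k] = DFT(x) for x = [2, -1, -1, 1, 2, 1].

X[k] = Σ(n=0 to 5) x[n] · ω_6^(nk)
where ω_6 = e^(-2πi/6)

Computing each X[k]:
X[0] = 4
X[1] = 0.5000+4.3301i
X[2] = 2.5000-0.8660i
X[3] = 2
X[4] = 2.5000+0.8660i
X[5] = 0.5000-4.3301i

X = [4, 0.5000+4.3301i, 2.5000-0.8660i, 2, 2.5000+0.8660i, 0.5000-4.3301i]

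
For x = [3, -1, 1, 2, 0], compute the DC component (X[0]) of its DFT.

X[0] = Σ(n=0 to 4) x[n] · ω_5^0 = Σ x[n]
= (3) + (-1) + (1) + (2) + (0)

X[0] = 5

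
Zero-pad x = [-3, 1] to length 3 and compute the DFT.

Original 2-point DFT: [-2, -4]
Zero-padded 3-point DFT provides frequency interpolation.

DFT_3([x, 0, ...]) = [-2, -3.5000-0.8660i, -3.5000+0.8660i]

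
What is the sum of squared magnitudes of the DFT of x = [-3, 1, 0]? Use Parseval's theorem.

Parseval: Σ|x[n]|² = (1/N)Σ|X[k]|², so Σ|X[k]|² = N·Σ|x[n]|² = 3·10.0000

Σ|X[k]|² = N·Σ|x[n]|² = 3·10.0000 = 30.0000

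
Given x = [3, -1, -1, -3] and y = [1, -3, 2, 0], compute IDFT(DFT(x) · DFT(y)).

(x ⊛ y)[n] = Σ(m=0 to 3) x[m] · y[(n-m) mod 4]

Computing each output sample:
(x ⊛ y)[0] = 10
(x ⊛ y)[1] = -16
(x ⊛ y)[2] = 8
(x ⊛ y)[3] = -2

x ⊛ y = [10, -16, 8, -2]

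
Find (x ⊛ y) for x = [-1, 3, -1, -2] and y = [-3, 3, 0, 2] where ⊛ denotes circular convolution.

(x ⊛ y)[n] = Σ(m=0 to 3) x[m] · y[(n-m) mod 4]

Computing each output sample:
(x ⊛ y)[0] = 3
(x ⊛ y)[1] = -14
(x ⊛ y)[2] = 8
(x ⊛ y)[3] = 1

x ⊛ y = [3, -14, 8, 1]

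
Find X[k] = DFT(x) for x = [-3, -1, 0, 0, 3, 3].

X[k] = Σ(n=0 to 5) x[n] · ω_6^(nk)
where ω_6 = e^(-2πi/6)

Computing each X[k]:
X[0] = 2
X[1] = -3.5000+6.0622i
X[2] = -5.5000+0.8660i
X[3] = -2
X[4] = -5.5000-0.8660i
X[5] = -3.5000-6.0622i

X = [2, -3.5000+6.0622i, -5.5000+0.8660i, -2, -5.5000-0.8660i, -3.5000-6.0622i]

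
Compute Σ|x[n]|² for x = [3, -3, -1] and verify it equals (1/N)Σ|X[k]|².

Time domain:
Σ|x[n]|² = |3|² + |-3|² + |-1|² = 19.0000

Frequency domain:
(1/3)Σ|X[k]|² = (1/3)(|-1|² + |5.0000+1.7321i|² + |5.0000-1.7321i|²) = (1/3)·57.0000 = 19.0000

Both sides agree, confirming Parseval's theorem.

Σ|x[n]|² = (1/N)Σ|X[k]|² = 19.0000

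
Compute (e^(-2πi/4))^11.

Since ω_4^4 = 1, powers reduce modulo 4.
11 mod 4 = 3
So ω_4^11 = ω_4^3 = e^(-2πi·3/4)

ω_4^11 = ω_4^3 = 1i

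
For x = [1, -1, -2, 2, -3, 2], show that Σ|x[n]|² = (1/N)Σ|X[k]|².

Time domain:
Σ|x[n]|² = |1|² + |-1|² + |-2|² + |2|² + |-3|² + |2|² = 23.0000

Frequency domain:
(1/6)Σ|X[k]|² = (1/6)(|-1|² + |2.0000+1.7321i|² + |5.0000+3.4641i|² + |-7|² + |5.0000-3.4641i|² + |2.0000-1.7321i|²) = (1/6)·138.0000 = 23.0000

Both sides agree, confirming Parseval's theorem.

Σ|x[n]|² = (1/N)Σ|X[k]|² = 23.0000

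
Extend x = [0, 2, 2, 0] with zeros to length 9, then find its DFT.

Original 4-point DFT: [4, -2-2i, 0, -2+2i]
Zero-padded 9-point DFT provides frequency interpolation.

DFT_9([x, 0, ...]) = [4, 1.8794-3.2552i, -1.5321-2.6537i, -2, -0.3473+0.6015i, -0.3473-0.6015i, -2, -1.5321+2.6537i, 1.8794+3.2552i]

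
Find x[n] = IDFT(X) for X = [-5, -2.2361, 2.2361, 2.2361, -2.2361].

x[n] = (1/5) Σ(k=0 to 4) X[k] · e^(2πikn/5)

Computing each x[n]:
x[0] = -1
x[1] = -2
x[2] = 0
x[3] = 0
x[4] = -2

x = [-1, -2, 0, 0, -2]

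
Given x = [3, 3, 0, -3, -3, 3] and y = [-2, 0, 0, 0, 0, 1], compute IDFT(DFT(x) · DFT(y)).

(x ⊛ y)[n] = Σ(m=0 to 5) x[m] · y[(n-m) mod 6]

Computing each output sample:
(x ⊛ y)[0] = -3
(x ⊛ y)[1] = -6
(x ⊛ y)[2] = -3
(x ⊛ y)[3] = 3
(x ⊛ y)[4] = 9
(x ⊛ y)[5] = -3

x ⊛ y = [-3, -6, -3, 3, 9, -3]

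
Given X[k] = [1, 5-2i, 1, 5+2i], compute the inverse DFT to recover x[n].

x[n] = (1/4) Σ(k=0 to 3) X[k] · e^(2πikn/4)

Computing each x[n]:
x[0] = 3
x[1] = 1
x[2] = -2
x[3] = -1

x = [3, 1, -2, -1]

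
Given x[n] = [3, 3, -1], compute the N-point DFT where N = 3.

X[k] = Σ(n=0 to 2) x[n] · ω_3^(nk)
where ω_3 = e^(-2πi/3)

Computing each X[k]:
X[0] = 5
X[1] = 2.0000-3.4641i
X[2] = 2.0000+3.4641i

X = [5, 2.0000-3.4641i, 2.0000+3.4641i]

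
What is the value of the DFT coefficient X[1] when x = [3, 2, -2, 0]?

X[1] = Σ(n=0 to 3) x[n] · ω_4^(1n) where ω_4 = e^(-2πi/4)
= (3)·ω_4^0 + (2)·ω_4^1 + (-2)·ω_4^2 + (0)·ω_4^3

X[1] = 5-2i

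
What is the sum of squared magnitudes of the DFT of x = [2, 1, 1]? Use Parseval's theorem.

Parseval: Σ|x[n]|² = (1/N)Σ|X[k]|², so Σ|X[k]|² = N·Σ|x[n]|² = 3·6.0000

Σ|X[k]|² = N·Σ|x[n]|² = 3·6.0000 = 18.0000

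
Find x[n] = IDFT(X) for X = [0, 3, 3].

x[n] = (1/3) Σ(k=0 to 2) X[k] · e^(2πikn/3)

Computing each x[n]:
x[0] = 2
x[1] = -1
x[2] = -1

x = [2, -1, -1]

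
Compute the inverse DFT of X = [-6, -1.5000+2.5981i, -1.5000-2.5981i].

x[n] = (1/3) Σ(k=0 to 2) X[k] · e^(2πikn/3)

Computing each x[n]:
x[0] = -3
x[1] = -3
x[2] = 0

x = [-3, -3, 0]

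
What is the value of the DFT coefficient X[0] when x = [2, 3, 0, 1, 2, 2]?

X[0] = Σ(n=0 to 5) x[n] · ω_6^0 = Σ x[n]
= (2) + (3) + (0) + (1) + (2) + (2)

X[0] = 10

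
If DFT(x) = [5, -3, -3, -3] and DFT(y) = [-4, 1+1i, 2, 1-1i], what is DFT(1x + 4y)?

By linearity: DFT(1x + 4y) = 1·DFT(x) + 4·DFT(y)
= 1·[5, -3, -3, -3] + 4·[-4, 1+1i, 2, 1-1i]

Computing element-wise:
Z[0] = 1·(5) + 4·(-4) = -11
Z[1] = 1·(-3) + 4·(1+1i) = 1+4i
Z[2] = 1·(-3) + 4·(2) = 5
Z[3] = 1·(-3) + 4·(1-1i) = 1-4i

DFT(1x + 4y) = 1·X + 4·Y = [-11, 1+4i, 5, 1-4i]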